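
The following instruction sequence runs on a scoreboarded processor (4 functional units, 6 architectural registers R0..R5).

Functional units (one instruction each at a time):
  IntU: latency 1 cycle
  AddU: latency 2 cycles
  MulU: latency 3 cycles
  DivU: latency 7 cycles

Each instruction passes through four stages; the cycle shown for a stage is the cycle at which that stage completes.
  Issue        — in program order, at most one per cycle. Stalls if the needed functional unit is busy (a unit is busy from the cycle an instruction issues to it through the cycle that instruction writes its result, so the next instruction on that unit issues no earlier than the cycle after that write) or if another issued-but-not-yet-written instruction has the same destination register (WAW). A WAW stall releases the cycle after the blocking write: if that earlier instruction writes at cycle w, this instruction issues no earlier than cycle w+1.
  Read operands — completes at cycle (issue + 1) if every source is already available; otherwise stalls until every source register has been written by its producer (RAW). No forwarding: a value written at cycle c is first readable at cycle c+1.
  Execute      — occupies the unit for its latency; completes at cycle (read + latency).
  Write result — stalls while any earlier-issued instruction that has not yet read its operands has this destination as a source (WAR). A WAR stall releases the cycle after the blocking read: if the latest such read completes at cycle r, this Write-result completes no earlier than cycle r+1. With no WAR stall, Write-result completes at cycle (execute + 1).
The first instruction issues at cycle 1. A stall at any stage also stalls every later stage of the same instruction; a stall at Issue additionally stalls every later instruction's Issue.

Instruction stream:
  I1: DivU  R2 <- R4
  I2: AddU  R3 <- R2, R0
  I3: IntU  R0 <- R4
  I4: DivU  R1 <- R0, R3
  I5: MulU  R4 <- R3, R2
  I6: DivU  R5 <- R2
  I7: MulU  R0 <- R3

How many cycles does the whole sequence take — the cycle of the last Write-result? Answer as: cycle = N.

  I1 | 1 | 2 | 9 | 10
  I2 | 2 | 11 | 13 | 14   RAW R2: wait I1 write@10
  I3 | 3 | 4 | 5 | 12   WAR R0: wait I2 read@11
  I4 | 11 | 15 | 22 | 23   struct: DivU busy until I1 writes@10 · RAW R3: wait I2 write@14
  I5 | 12 | 15 | 18 | 19   RAW R3: wait I2 write@14
  I6 | 24 | 25 | 32 | 33   struct: DivU busy until I4 writes@23
  I7 | 25 | 26 | 29 | 30

cycle = 33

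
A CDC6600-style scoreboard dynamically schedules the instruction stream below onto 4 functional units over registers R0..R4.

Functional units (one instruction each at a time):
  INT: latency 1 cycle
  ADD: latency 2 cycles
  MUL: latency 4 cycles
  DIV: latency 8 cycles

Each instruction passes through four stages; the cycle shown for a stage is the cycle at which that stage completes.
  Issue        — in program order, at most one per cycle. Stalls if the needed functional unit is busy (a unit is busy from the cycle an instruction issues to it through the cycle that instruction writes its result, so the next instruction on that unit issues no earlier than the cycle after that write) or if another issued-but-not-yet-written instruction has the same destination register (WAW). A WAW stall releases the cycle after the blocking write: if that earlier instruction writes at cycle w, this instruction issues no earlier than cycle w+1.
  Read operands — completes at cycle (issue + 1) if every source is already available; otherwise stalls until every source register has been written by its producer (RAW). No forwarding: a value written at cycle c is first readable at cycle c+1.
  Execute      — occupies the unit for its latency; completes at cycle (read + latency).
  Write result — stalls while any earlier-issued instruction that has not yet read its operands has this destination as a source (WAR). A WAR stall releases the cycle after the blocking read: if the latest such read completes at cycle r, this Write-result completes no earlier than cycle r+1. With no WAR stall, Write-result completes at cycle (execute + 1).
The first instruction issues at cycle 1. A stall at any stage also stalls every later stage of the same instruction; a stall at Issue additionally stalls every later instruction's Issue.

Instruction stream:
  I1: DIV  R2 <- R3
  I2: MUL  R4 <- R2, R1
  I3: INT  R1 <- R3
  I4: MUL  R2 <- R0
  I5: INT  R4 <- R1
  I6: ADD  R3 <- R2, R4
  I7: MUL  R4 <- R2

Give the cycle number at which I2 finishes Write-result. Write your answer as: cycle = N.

cycle = 17

I1  is:1  ro:2  ex:10  wr:11
I2  is:2  ro:12  ex:16  wr:17  — RAW R2: wait I1 write@11
I3  is:3  ro:4  ex:5  wr:13  — WAR R1: wait I2 read@12
I4  is:18  ro:19  ex:23  wr:24  — struct: MUL busy until I2 writes@17
I5  is:19  ro:20  ex:21  wr:22
I6  is:20  ro:25  ex:27  wr:28  — RAW R2: wait I4 write@24
I7  is:25  ro:26  ex:30  wr:31  — struct: MUL busy until I4 writes@24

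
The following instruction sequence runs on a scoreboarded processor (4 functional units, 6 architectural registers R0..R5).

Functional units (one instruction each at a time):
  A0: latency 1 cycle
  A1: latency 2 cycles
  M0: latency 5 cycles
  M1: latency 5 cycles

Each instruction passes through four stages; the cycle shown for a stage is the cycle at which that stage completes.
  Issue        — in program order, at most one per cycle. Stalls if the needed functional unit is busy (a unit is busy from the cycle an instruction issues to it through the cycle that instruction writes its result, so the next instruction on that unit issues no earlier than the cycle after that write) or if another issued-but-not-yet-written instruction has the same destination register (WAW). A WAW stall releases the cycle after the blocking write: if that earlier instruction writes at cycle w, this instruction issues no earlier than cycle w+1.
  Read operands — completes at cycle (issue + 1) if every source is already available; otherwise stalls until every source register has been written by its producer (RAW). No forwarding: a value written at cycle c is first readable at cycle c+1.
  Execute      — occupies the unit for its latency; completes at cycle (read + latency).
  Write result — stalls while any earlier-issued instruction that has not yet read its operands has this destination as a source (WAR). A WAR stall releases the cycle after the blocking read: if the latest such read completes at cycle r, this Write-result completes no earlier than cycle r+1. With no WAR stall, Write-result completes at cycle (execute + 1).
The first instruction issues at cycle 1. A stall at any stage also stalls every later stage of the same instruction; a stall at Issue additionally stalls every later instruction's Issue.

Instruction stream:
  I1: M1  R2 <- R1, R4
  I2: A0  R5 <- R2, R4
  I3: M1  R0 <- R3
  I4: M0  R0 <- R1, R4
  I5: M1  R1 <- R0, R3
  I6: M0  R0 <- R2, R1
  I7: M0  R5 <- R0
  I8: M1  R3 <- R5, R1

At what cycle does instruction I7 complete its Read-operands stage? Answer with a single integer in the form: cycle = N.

c1: issue I1 (M1)
c2: I1 read-ops · issue I2 (A0)
c7: I1 finished on M1
c8: I1→R2
c9: I2 read-ops · issue I3 (M1)
c10: I2 finished on A0 · I3 read-ops
c11: I2→R5
c15: I3 finished on M1
c16: I3→R0
c17: issue I4 (M0)
c18: I4 read-ops · issue I5 (M1)
c23: I4 finished on M0
c24: I4→R0
c25: I5 read-ops · issue I6 (M0)
c30: I5 finished on M1
c31: I5→R1
c32: I6 read-ops
c37: I6 finished on M0
c38: I6→R0
c39: issue I7 (M0)
c40: I7 read-ops · issue I8 (M1)
c45: I7 finished on M0
c46: I7→R5
c47: I8 read-ops
c52: I8 finished on M1
c53: I8→R3

cycle = 40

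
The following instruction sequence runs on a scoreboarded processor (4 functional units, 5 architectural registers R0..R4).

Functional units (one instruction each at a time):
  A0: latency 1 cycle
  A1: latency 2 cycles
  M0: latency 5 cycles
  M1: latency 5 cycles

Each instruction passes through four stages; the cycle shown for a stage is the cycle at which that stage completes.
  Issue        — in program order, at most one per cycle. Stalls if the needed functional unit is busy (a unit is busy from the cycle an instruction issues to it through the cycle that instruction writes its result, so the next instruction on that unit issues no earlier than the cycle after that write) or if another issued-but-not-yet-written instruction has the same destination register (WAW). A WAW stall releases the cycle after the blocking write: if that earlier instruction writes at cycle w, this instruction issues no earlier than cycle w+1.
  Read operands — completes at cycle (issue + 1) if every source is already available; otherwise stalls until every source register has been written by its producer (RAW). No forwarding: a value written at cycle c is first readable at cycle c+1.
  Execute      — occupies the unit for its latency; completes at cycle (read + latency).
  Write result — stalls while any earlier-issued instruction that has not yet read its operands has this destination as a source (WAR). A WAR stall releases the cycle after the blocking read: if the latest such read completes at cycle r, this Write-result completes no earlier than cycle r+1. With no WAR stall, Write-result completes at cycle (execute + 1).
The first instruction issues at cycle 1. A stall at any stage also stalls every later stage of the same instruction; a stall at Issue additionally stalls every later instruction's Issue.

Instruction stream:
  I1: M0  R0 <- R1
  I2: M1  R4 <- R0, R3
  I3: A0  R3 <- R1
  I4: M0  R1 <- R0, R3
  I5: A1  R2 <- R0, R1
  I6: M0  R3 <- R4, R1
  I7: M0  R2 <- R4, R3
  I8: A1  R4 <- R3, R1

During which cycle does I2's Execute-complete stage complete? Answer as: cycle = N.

cycle = 14

I1: IS=1 RO=2 EX=7 WR=8
I2: IS=2 RO=9 EX=14 WR=15  [RAW R0: wait I1 write@8]
I3: IS=3 RO=4 EX=5 WR=10  [WAR R3: wait I2 read@9]
I4: IS=9 RO=11 EX=16 WR=17  [struct: M0 busy until I1 writes@8; RAW R3: wait I3 write@10]
I5: IS=10 RO=18 EX=20 WR=21  [RAW R1: wait I4 write@17]
I6: IS=18 RO=19 EX=24 WR=25  [struct: M0 busy until I4 writes@17]
I7: IS=26 RO=27 EX=32 WR=33  [struct: M0 busy until I6 writes@25]
I8: IS=27 RO=28 EX=30 WR=31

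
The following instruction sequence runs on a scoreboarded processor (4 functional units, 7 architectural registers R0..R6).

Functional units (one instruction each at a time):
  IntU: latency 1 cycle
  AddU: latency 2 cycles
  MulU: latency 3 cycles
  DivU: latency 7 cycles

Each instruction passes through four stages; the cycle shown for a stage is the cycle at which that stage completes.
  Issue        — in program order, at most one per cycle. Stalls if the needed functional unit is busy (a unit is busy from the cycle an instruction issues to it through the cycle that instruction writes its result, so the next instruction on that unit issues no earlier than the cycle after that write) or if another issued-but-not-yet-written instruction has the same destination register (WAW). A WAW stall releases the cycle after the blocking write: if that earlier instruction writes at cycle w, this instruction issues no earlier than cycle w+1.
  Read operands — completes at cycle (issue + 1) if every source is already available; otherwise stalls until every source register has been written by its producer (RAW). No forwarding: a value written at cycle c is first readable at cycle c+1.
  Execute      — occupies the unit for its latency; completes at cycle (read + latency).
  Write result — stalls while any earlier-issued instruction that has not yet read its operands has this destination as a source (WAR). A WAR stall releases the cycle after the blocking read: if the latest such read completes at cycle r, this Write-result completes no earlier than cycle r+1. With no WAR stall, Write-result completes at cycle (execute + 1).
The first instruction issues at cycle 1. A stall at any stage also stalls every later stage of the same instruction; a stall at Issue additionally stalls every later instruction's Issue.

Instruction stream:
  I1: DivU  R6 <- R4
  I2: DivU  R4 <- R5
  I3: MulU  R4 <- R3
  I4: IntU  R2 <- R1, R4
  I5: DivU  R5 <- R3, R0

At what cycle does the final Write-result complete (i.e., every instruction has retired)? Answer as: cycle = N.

cycle = 32

  I1 | 1 | 2 | 9 | 10
  I2 | 11 | 12 | 19 | 20   struct: DivU busy until I1 writes@10
  I3 | 21 | 22 | 25 | 26   WAW R4: wait I2 write@20
  I4 | 22 | 27 | 28 | 29   RAW R4: wait I3 write@26
  I5 | 23 | 24 | 31 | 32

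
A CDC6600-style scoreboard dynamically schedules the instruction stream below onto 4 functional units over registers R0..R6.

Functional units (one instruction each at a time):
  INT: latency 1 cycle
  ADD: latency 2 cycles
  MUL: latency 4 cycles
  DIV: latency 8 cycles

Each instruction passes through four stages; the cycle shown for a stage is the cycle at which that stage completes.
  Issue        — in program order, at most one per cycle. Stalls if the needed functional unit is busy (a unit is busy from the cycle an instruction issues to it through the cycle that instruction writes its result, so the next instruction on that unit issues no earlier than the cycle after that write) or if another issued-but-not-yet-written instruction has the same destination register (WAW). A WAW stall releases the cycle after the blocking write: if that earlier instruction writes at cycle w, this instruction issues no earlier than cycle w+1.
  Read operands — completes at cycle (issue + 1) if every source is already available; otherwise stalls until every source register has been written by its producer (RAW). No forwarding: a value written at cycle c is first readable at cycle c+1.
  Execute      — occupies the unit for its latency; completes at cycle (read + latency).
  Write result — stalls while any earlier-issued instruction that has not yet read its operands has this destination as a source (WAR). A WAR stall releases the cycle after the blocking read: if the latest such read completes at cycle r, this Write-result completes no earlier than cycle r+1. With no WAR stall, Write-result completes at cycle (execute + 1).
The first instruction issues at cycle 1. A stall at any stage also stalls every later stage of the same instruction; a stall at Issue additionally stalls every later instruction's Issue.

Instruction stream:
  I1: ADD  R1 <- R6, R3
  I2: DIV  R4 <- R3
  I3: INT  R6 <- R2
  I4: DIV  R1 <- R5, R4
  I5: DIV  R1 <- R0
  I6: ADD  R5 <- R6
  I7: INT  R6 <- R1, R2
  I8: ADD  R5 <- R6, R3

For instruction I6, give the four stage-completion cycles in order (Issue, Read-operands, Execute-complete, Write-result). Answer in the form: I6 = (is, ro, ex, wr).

I6 = (25, 26, 28, 29)

t=1  I1 dispatched to ADD
t=2  I1 operands ready · I2 dispatched to DIV
t=3  I2 operands ready · I3 dispatched to INT
t=4  I1 complete · I3 operands ready
t=5  R1←I1 · I3 complete
t=6  R6←I3
t=11  I2 complete
t=12  R4←I2
t=13  I4 dispatched to DIV
t=14  I4 operands ready
t=22  I4 complete
t=23  R1←I4
t=24  I5 dispatched to DIV
t=25  I5 operands ready · I6 dispatched to ADD
t=26  I6 operands ready · I7 dispatched to INT
t=28  I6 complete
t=29  R5←I6
t=30  I8 dispatched to ADD
t=33  I5 complete
t=34  R1←I5
t=35  I7 operands ready
t=36  I7 complete
t=37  R6←I7
t=38  I8 operands ready
t=40  I8 complete
t=41  R5←I8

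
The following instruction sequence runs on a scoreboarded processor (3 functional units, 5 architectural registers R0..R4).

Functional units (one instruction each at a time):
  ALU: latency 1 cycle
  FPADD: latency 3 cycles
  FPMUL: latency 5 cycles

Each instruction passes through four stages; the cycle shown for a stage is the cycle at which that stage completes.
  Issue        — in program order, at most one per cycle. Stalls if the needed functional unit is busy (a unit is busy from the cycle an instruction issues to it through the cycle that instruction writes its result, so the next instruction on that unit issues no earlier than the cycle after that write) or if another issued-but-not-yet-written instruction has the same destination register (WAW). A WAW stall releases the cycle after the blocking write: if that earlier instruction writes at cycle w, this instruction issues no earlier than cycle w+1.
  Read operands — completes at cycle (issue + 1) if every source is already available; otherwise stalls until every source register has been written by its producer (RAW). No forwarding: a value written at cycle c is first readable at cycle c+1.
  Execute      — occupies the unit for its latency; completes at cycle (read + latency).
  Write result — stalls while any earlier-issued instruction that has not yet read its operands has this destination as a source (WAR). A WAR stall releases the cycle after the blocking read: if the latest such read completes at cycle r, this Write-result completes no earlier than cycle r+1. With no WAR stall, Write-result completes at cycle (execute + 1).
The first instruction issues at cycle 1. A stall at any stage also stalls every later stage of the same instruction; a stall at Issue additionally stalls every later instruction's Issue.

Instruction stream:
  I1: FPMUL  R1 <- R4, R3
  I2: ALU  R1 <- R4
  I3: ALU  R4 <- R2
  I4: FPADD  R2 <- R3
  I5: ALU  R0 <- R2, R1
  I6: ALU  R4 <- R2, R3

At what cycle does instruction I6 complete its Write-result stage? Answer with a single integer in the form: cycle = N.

c1: I1→FPMUL
c2: I1 RO
c7: I1 EX
c8: I1 WR R1
c9: I2→ALU
c10: I2 RO
c11: I2 EX
c12: I2 WR R1
c13: I3→ALU
c14: I3 RO; I4→FPADD
c15: I3 EX; I4 RO
c16: I3 WR R4
c17: I5→ALU
c18: I4 EX
c19: I4 WR R2
c20: I5 RO
c21: I5 EX
c22: I5 WR R0
c23: I6→ALU
c24: I6 RO
c25: I6 EX
c26: I6 WR R4

cycle = 26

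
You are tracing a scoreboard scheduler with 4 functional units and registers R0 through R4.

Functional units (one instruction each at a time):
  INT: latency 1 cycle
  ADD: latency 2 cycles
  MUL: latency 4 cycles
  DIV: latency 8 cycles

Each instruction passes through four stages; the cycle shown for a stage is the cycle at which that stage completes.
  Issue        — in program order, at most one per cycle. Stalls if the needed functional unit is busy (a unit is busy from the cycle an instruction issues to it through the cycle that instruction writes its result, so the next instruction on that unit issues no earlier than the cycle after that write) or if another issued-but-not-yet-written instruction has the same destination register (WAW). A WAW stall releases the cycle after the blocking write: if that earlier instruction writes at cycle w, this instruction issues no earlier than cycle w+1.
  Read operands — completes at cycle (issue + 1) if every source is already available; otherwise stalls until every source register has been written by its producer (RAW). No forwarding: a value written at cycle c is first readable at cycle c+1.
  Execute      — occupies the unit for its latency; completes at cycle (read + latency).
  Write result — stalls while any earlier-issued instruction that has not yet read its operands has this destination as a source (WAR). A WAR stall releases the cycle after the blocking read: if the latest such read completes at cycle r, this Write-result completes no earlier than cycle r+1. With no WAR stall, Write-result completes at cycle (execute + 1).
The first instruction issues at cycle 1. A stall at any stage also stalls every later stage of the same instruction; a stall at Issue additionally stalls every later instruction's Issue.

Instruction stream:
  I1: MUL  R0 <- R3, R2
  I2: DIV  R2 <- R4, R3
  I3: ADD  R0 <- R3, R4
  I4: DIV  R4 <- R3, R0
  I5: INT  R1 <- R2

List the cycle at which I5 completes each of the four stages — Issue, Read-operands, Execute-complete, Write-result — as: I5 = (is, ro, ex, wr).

I5 = (14, 15, 16, 17)

[1] I1 dispatched to MUL
[2] I1 operands ready · I2 dispatched to DIV
[3] I2 operands ready
[6] I1 complete
[7] R0←I1
[8] I3 dispatched to ADD
[9] I3 operands ready
[11] I2 complete · I3 complete
[12] R2←I2 · R0←I3
[13] I4 dispatched to DIV
[14] I4 operands ready · I5 dispatched to INT
[15] I5 operands ready
[16] I5 complete
[17] R1←I5
[22] I4 complete
[23] R4←I4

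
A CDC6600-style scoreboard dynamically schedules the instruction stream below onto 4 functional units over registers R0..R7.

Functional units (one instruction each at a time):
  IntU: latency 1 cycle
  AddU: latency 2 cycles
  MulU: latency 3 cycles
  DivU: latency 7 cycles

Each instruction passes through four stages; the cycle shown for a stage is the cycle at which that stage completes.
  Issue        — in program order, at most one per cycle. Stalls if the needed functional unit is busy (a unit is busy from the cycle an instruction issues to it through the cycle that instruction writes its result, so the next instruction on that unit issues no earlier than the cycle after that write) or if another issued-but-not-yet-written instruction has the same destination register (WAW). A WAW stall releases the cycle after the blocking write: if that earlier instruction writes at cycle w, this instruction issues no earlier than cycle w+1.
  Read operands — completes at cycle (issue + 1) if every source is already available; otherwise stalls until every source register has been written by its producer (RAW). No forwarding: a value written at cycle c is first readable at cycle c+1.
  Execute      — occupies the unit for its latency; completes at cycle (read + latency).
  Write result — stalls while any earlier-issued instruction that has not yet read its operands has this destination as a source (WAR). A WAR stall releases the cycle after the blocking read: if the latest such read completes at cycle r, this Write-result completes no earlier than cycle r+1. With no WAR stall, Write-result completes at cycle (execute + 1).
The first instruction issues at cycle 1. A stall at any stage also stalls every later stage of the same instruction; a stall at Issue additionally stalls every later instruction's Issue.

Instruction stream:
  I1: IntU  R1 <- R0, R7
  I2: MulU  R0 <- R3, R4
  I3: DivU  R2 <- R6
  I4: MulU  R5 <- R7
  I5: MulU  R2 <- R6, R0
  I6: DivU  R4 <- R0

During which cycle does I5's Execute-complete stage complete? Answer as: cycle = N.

cycle = 18

1) issue 1, read 2, done 3, write 4
2) issue 2, read 3, done 6, write 7
3) issue 3, read 4, done 11, write 12
4) issue 8, read 9, done 12, write 13  <struct: MulU busy until I2 writes@7>
5) issue 14, read 15, done 18, write 19  <struct: MulU busy until I4 writes@13>
6) issue 15, read 16, done 23, write 24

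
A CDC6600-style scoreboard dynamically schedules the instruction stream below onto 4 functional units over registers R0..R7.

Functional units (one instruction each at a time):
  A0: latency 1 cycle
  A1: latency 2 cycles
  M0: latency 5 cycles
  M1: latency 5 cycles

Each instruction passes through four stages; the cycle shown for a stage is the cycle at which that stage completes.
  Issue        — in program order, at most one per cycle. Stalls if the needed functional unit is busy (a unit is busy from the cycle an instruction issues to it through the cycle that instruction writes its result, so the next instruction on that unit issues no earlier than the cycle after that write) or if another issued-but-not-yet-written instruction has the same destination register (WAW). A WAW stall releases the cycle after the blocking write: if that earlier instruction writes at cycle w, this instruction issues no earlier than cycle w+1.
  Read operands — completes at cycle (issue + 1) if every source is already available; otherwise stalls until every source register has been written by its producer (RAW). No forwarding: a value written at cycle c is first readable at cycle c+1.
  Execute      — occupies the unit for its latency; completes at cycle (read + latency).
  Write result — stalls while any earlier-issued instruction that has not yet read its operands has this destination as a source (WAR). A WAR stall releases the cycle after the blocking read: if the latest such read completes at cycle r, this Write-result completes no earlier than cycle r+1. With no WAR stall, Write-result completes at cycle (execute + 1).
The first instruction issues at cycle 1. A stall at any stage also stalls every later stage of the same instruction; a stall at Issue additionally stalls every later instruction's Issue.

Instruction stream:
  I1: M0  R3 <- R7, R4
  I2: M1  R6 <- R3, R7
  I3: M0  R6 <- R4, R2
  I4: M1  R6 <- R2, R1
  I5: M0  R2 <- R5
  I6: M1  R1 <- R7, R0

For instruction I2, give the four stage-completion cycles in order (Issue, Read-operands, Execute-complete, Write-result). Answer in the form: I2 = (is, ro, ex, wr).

I2 = (2, 9, 14, 15)

c1: I1→M0
c2: I1 RO | I2→M1
c7: I1 EX
c8: I1 WR R3
c9: I2 RO
c14: I2 EX
c15: I2 WR R6
c16: I3→M0
c17: I3 RO
c22: I3 EX
c23: I3 WR R6
c24: I4→M1
c25: I4 RO | I5→M0
c26: I5 RO
c30: I4 EX
c31: I4 WR R6 | I5 EX
c32: I5 WR R2 | I6→M1
c33: I6 RO
c38: I6 EX
c39: I6 WR R1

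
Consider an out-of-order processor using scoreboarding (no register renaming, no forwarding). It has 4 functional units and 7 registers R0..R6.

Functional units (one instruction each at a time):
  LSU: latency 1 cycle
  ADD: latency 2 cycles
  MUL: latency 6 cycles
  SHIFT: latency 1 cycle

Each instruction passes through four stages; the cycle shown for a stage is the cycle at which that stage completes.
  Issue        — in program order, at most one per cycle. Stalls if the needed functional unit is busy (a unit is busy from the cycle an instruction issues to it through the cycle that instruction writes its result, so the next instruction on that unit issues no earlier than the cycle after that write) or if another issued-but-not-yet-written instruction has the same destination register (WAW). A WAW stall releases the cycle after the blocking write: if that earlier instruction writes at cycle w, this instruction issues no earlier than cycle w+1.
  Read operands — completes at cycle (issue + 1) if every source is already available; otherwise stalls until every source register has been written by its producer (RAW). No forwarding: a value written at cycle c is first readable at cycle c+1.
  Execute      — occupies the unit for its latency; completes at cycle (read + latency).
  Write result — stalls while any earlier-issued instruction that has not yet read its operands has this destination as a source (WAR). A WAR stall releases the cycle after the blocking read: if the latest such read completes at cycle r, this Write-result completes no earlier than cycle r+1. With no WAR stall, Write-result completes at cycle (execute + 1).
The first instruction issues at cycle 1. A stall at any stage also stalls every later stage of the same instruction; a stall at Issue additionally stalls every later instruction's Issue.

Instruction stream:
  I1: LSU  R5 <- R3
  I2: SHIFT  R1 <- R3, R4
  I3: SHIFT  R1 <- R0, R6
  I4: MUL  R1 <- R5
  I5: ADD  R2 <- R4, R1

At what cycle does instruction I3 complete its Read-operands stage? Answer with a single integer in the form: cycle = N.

cycle = 7

1) issue 1, read 2, done 3, write 4
2) issue 2, read 3, done 4, write 5
3) issue 6, read 7, done 8, write 9  <struct: SHIFT busy until I2 writes@5>
4) issue 10, read 11, done 17, write 18  <WAW R1: wait I3 write@9>
5) issue 11, read 19, done 21, write 22  <RAW R1: wait I4 write@18>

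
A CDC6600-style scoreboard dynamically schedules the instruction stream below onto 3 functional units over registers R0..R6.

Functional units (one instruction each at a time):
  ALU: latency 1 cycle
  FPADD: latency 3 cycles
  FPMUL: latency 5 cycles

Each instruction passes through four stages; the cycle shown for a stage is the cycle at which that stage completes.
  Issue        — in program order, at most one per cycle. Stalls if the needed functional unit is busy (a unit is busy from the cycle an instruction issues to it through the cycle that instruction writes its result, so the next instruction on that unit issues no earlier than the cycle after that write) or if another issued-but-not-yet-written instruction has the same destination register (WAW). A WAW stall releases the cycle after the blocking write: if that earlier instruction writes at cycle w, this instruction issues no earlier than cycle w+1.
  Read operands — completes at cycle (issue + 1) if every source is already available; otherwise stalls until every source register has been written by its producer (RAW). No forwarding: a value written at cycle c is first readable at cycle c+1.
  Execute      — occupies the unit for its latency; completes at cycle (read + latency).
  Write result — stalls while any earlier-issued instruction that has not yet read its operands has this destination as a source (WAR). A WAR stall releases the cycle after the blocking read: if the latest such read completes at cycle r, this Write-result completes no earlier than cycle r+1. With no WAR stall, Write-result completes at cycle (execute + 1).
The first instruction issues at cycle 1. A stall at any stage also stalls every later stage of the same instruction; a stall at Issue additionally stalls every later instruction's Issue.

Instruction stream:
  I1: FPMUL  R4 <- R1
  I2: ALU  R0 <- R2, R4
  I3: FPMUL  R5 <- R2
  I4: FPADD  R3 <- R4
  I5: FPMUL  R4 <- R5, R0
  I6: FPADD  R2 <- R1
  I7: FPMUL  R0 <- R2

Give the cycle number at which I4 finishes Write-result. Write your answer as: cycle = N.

cycle = 15

c1: I1 issues→FPMUL
c2: I1 reads | I2 issues→ALU
c7: I1 exec-done
c8: I1 writes R4
c9: I2 reads | I3 issues→FPMUL
c10: I2 exec-done | I3 reads | I4 issues→FPADD
c11: I2 writes R0 | I4 reads
c14: I4 exec-done
c15: I3 exec-done | I4 writes R3
c16: I3 writes R5
c17: I5 issues→FPMUL
c18: I5 reads | I6 issues→FPADD
c19: I6 reads
c22: I6 exec-done
c23: I5 exec-done | I6 writes R2
c24: I5 writes R4
c25: I7 issues→FPMUL
c26: I7 reads
c31: I7 exec-done
c32: I7 writes R0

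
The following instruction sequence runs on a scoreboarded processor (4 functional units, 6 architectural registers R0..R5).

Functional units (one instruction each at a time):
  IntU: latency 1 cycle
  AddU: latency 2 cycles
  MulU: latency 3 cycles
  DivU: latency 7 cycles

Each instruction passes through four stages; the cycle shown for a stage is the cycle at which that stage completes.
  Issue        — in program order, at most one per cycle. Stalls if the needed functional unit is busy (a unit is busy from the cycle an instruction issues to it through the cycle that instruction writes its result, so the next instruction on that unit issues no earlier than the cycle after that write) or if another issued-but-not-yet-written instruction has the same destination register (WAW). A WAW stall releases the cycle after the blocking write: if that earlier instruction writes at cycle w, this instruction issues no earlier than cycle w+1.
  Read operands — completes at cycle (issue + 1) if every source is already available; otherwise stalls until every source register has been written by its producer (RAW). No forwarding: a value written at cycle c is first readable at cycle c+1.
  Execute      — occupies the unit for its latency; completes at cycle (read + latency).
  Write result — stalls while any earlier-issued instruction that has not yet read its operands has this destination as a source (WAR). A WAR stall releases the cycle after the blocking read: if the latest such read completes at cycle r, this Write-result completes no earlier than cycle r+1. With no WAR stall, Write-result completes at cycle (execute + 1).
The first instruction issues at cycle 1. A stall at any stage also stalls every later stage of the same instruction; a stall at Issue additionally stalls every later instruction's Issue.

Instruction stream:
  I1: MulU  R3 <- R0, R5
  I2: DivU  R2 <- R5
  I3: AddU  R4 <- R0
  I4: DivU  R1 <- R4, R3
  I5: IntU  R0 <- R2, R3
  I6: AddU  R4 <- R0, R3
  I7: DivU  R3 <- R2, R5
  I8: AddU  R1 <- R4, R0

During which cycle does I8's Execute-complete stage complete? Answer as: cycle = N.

I1: IS=1 RO=2 EX=5 WR=6
I2: IS=2 RO=3 EX=10 WR=11
I3: IS=3 RO=4 EX=6 WR=7
I4: IS=12 RO=13 EX=20 WR=21  [struct: DivU busy until I2 writes@11]
I5: IS=13 RO=14 EX=15 WR=16
I6: IS=14 RO=17 EX=19 WR=20  [RAW R0: wait I5 write@16]
I7: IS=22 RO=23 EX=30 WR=31  [struct: DivU busy until I4 writes@21]
I8: IS=23 RO=24 EX=26 WR=27

cycle = 26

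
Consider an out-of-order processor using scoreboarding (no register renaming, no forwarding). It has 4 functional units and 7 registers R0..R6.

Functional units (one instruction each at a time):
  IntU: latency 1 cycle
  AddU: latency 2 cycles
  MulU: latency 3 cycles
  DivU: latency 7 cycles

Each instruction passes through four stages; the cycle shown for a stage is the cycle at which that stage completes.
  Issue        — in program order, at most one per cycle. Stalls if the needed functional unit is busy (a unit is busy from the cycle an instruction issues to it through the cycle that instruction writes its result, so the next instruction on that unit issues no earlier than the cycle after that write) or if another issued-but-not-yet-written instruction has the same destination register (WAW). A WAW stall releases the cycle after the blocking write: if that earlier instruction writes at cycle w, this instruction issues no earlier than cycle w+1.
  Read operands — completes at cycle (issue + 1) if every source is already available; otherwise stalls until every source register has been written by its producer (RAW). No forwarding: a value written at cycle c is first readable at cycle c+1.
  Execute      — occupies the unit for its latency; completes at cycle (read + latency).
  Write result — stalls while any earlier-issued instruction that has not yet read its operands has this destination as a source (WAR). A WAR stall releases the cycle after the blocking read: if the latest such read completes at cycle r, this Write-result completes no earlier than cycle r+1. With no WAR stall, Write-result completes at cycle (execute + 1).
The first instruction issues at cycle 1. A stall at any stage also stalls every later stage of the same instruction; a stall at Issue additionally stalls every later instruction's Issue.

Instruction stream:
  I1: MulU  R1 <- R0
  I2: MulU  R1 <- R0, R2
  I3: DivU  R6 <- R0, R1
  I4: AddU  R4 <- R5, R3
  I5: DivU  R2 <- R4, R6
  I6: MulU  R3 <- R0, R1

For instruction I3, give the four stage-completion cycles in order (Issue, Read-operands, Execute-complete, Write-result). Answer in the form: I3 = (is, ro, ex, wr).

I3 = (8, 13, 20, 21)

[1] I1 dispatched to MulU
[2] I1 operands ready
[5] I1 complete
[6] R1←I1
[7] I2 dispatched to MulU
[8] I2 operands ready · I3 dispatched to DivU
[9] I4 dispatched to AddU
[10] I4 operands ready
[11] I2 complete
[12] R1←I2 · I4 complete
[13] I3 operands ready · R4←I4
[20] I3 complete
[21] R6←I3
[22] I5 dispatched to DivU
[23] I5 operands ready · I6 dispatched to MulU
[24] I6 operands ready
[27] I6 complete
[28] R3←I6
[30] I5 complete
[31] R2←I5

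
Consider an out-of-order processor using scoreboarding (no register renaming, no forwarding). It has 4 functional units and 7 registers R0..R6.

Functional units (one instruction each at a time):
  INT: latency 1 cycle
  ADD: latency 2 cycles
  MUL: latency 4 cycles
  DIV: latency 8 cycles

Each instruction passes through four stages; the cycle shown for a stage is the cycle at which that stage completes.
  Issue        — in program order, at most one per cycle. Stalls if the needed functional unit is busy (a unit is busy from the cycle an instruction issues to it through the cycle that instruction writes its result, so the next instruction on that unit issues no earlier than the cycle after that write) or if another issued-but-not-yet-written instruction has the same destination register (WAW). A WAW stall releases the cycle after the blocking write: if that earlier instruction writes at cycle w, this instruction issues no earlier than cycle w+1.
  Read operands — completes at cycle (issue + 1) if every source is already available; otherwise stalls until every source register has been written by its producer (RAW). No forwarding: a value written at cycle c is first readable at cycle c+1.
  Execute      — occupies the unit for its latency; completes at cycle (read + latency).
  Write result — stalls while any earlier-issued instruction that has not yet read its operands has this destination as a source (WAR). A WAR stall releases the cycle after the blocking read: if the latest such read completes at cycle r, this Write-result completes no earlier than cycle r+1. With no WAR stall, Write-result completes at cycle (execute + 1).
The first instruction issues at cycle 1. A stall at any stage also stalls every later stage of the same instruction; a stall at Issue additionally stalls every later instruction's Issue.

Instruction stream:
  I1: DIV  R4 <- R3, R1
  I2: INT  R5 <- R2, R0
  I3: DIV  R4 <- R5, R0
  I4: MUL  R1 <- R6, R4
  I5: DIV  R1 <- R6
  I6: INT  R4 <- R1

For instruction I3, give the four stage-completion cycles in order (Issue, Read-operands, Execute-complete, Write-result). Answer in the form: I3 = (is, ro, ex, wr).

I3 = (12, 13, 21, 22)

1) issue 1, read 2, done 10, write 11
2) issue 2, read 3, done 4, write 5
3) issue 12, read 13, done 21, write 22  <struct: DIV busy until I1 writes@11>
4) issue 13, read 23, done 27, write 28  <RAW R4: wait I3 write@22>
5) issue 29, read 30, done 38, write 39  <WAW R1: wait I4 write@28>
6) issue 30, read 40, done 41, write 42  <RAW R1: wait I5 write@39>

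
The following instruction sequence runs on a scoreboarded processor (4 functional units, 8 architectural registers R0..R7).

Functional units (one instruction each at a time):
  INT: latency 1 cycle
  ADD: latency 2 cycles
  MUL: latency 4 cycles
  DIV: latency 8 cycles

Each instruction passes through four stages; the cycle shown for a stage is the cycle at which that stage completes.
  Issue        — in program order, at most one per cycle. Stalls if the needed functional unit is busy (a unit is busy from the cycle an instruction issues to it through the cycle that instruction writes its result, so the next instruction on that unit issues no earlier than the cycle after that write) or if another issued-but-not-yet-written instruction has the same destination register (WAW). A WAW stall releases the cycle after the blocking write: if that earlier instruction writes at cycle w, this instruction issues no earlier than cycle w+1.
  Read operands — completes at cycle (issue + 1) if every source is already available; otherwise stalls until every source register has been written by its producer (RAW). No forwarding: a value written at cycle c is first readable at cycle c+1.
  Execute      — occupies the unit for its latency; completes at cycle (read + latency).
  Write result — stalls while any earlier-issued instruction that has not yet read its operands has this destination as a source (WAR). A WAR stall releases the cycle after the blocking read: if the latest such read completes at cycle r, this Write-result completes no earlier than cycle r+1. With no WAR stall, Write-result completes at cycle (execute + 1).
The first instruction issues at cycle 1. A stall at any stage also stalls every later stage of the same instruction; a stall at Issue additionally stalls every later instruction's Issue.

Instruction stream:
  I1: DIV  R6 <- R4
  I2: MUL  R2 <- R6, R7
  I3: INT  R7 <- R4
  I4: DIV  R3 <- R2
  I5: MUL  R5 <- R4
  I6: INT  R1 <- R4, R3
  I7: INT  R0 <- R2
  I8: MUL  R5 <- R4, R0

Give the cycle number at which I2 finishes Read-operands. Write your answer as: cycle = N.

cycle = 12

I1 -> (1, 2, 10, 11)
I2 -> (2, 12, 16, 17)  // RAW R6: wait I1 write@11
I3 -> (3, 4, 5, 13)  // WAR R7: wait I2 read@12
I4 -> (12, 18, 26, 27)  // struct: DIV busy until I1 writes@11, RAW R2: wait I2 write@17
I5 -> (18, 19, 23, 24)  // struct: MUL busy until I2 writes@17
I6 -> (19, 28, 29, 30)  // RAW R3: wait I4 write@27
I7 -> (31, 32, 33, 34)  // struct: INT busy until I6 writes@30
I8 -> (32, 35, 39, 40)  // RAW R0: wait I7 write@34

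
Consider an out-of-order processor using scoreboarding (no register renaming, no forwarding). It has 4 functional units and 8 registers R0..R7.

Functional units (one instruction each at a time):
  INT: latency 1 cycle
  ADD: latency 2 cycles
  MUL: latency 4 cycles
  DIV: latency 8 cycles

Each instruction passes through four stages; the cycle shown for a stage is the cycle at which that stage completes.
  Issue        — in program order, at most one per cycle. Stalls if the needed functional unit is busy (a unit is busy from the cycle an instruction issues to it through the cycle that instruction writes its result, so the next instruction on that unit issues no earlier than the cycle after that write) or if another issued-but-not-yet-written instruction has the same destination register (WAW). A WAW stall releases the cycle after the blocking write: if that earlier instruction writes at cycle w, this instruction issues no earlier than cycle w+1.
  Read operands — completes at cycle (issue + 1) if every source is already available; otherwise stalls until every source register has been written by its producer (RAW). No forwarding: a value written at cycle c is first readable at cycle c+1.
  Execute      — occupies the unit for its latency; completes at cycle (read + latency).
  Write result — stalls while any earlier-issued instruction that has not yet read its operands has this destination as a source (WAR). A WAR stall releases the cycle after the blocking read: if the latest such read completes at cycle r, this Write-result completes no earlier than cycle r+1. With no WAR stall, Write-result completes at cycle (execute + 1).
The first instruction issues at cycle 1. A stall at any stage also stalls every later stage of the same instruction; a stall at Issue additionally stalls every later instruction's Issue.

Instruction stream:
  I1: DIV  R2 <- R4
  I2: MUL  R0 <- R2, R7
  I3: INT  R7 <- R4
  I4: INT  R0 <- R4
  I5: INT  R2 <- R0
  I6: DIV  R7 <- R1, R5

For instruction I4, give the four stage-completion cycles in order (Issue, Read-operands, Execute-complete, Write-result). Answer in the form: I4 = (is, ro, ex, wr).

I4 = (18, 19, 20, 21)

t=1  issue I1 (DIV)
t=2  I1 read-ops, issue I2 (MUL)
t=3  issue I3 (INT)
t=4  I3 read-ops
t=5  I3 finished on INT
t=10  I1 finished on DIV
t=11  I1→R2
t=12  I2 read-ops
t=13  I3→R7
t=16  I2 finished on MUL
t=17  I2→R0
t=18  issue I4 (INT)
t=19  I4 read-ops
t=20  I4 finished on INT
t=21  I4→R0
t=22  issue I5 (INT)
t=23  I5 read-ops, issue I6 (DIV)
t=24  I5 finished on INT, I6 read-ops
t=25  I5→R2
t=32  I6 finished on DIV
t=33  I6→R7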